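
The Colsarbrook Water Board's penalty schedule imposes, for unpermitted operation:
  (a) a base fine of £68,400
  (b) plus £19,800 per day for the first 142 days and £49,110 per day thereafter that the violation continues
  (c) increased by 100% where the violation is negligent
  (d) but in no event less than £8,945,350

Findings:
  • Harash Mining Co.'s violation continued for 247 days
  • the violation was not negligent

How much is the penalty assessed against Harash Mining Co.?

£8,945,350

First 142 days: 142 × £19,800 = £2,811,600
Remaining days: (247 − 142) × £49,110 = £5,156,550
Per-day component: £2,811,600 + £5,156,550 = £7,968,150
Base plus per-day: £68,400 + £7,968,150 = £8,036,550
The violation was not negligent: no 100% increase.
Minimum £8,945,350: £8,036,550 is below the minimum → £8,945,350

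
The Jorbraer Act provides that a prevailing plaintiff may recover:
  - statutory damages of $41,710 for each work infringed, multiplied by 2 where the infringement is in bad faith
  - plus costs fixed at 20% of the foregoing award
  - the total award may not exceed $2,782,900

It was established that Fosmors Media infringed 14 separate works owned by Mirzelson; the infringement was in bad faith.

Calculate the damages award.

Statutory damages: 14 × $41,710 = $583,940
Doubled: 2 × $583,940 = $1,167,880
Costs: 20% of $1,167,880 = $233,576
Award plus costs: $1,167,880 + $233,576 = $1,401,456
Cap at $2,782,900: $1,401,456 is within the cap, no reduction.

$1,401,456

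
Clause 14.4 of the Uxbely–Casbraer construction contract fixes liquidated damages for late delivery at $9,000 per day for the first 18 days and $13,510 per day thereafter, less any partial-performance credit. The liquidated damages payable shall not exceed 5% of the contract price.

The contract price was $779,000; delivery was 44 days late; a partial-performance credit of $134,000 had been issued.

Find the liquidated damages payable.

First 18 days: 18 × $9,000 = $162,000
Remaining days: (44 − 18) × $13,510 = $351,260
Accrued per-day damages: $162,000 + $351,260 = $513,260
Less partial-performance credit: $513,260 − $134,000 = $379,260
Cap: 5% of $779,000 = $38,950
Cap at $38,950: $379,260 exceeds the cap → $38,950

$38,950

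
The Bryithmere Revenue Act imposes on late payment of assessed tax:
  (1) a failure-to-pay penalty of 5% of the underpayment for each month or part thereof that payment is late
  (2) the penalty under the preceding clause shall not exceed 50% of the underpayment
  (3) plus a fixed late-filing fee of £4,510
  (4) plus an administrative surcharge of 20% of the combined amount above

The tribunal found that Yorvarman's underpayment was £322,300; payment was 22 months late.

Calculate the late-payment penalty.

£198,792

Accrued rate: 5% × 22 = 110%, capped at 50% → 50%
Failure-to-pay penalty: 50% of £322,300 = £161,150
Penalty before surcharge: £161,150 + £4,510 = £165,660
Administrative surcharge: 20% of £165,660 = £33,132
Total penalty: £165,660 + £33,132 = £198,792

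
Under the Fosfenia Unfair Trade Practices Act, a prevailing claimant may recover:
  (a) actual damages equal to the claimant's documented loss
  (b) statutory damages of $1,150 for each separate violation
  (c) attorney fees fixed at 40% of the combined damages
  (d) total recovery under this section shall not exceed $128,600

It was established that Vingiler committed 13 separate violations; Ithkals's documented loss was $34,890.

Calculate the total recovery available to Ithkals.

Statutory damages: 13 × $1,150 = $14,950
Combined damages: $34,890 + $14,950 = $49,840
Attorney fees: 40% of $49,840 = $19,936
Total before cap: $49,840 + $19,936 = $69,776
Cap at $128,600: $69,776 is within the cap, no reduction.

$69,776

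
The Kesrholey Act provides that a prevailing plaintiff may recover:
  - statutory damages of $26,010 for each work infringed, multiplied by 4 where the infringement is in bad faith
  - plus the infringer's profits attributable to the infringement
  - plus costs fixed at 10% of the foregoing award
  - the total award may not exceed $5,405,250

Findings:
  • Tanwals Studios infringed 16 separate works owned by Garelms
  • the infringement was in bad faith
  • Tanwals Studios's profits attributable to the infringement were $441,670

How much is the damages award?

Statutory damages: 16 × $26,010 = $416,160
Multiplied by 4: 4 × $416,160 = $1,664,640
Combined award: $1,664,640 + $441,670 = $2,106,310
Costs: 10% of $2,106,310 = $210,631
Award plus costs: $2,106,310 + $210,631 = $2,316,941
Cap at $5,405,250: $2,316,941 is within the cap, no reduction.

$2,316,941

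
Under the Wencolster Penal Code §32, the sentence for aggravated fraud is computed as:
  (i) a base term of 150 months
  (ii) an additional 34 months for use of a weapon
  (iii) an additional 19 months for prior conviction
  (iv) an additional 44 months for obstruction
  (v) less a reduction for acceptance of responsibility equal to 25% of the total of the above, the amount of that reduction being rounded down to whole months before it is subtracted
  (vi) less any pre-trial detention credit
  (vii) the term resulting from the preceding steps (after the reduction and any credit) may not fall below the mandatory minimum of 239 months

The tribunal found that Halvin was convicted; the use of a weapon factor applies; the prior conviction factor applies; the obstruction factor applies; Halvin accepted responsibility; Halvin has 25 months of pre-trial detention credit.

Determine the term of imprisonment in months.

Use of a weapon enhancement: +34 months
Prior conviction enhancement: +19 months
Obstruction enhancement: +44 months
Adjusted term: 150 months + 34 months + 19 months + 44 months = 247 months
Acceptance of responsibility reduction: 25% of 247 months = 61 months (rounded down)
After reduction: 247 − 61 = 186 months
Less pre-trial detention credit: 186 months − 25 months = 161 months
Minimum 239 months: 161 months is below the minimum → 239 months

239 months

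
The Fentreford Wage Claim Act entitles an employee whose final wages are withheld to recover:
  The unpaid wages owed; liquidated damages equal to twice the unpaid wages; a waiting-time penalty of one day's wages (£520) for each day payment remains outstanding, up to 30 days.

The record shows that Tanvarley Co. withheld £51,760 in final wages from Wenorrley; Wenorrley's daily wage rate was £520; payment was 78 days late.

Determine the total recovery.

Doubled: 2 × £51,760 = £103,520
Penalty days: min(78, 30) = 30
Waiting-time penalty: 30 × £520 = £15,600
Total award: £51,760 + £103,520 + £15,600 = £170,880

£170,880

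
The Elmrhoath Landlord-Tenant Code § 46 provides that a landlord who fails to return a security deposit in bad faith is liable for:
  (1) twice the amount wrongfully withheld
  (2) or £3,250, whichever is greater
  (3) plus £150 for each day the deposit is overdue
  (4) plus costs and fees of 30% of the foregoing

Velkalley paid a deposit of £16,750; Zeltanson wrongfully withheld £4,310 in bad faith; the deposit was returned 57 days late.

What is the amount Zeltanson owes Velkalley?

Doubled: 2 × £4,310 = £8,620
Minimum £3,250: £8,620 meets the minimum, no increase.
Late-return penalty: 57 × £150 = £8,550
Damages plus late penalty: £8,620 + £8,550 = £17,170
Costs and fees: 30% of £17,170 = £5,151
Total recovery: £17,170 + £5,151 = £22,321

£22,321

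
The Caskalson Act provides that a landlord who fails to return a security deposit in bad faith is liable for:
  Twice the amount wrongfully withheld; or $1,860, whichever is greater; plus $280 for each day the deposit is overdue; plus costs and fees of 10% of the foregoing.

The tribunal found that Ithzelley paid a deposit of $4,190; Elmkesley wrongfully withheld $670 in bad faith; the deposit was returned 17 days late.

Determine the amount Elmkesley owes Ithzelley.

Doubled: 2 × $670 = $1,340
Minimum $1,860: $1,340 is below the minimum → $1,860
Late-return penalty: 17 × $280 = $4,760
Damages plus late penalty: $1,860 + $4,760 = $6,620
Costs and fees: 10% of $6,620 = $662
Total recovery: $6,620 + $662 = $7,282

$7,282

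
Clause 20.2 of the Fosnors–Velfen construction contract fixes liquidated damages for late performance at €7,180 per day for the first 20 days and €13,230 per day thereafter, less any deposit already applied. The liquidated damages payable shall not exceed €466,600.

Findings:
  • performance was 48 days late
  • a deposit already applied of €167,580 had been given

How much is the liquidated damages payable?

€346,460

First 20 days: 20 × €7,180 = €143,600
Remaining days: (48 − 20) × €13,230 = €370,440
Accrued per-day damages: €143,600 + €370,440 = €514,040
Less deposit already applied: €514,040 − €167,580 = €346,460
Cap at €466,600: €346,460 is within the cap, no reduction.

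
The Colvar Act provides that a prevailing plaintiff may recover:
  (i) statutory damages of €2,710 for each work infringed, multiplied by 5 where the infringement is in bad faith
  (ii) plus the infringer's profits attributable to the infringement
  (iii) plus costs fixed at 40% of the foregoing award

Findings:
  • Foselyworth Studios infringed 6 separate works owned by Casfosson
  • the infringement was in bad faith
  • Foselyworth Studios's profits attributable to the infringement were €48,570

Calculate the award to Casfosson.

€181,818

Statutory damages: 6 × €2,710 = €16,260
Multiplied by 5: 5 × €16,260 = €81,300
Combined award: €81,300 + €48,570 = €129,870
Costs: 40% of €129,870 = €51,948
Award plus costs: €129,870 + €51,948 = €181,818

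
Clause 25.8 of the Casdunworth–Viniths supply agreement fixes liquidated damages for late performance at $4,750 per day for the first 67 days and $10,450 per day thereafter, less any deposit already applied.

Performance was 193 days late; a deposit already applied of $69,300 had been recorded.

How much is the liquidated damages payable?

$1,565,650

First 67 days: 67 × $4,750 = $318,250
Remaining days: (193 − 67) × $10,450 = $1,316,700
Accrued per-day damages: $318,250 + $1,316,700 = $1,634,950
Less deposit already applied: $1,634,950 − $69,300 = $1,565,650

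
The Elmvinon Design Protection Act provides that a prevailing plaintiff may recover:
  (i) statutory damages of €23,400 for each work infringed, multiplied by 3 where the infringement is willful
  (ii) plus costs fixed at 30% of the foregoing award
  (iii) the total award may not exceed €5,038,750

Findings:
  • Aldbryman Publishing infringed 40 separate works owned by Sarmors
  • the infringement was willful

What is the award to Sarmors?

Statutory damages: 40 × €23,400 = €936,000
Trebled: 3 × €936,000 = €2,808,000
Costs: 30% of €2,808,000 = €842,400
Award plus costs: €2,808,000 + €842,400 = €3,650,400
Cap at €5,038,750: €3,650,400 is within the cap, no reduction.

€3,650,400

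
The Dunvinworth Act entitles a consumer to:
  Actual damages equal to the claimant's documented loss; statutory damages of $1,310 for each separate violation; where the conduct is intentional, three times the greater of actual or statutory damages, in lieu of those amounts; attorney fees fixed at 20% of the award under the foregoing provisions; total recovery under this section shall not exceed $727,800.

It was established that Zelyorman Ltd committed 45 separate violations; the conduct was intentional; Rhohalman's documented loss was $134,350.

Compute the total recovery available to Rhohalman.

$483,660

Statutory damages: 45 × $1,310 = $58,950
Greater of actual damages ($134,350) or statutory damages ($58,950): $134,350
Trebled: 3 × $134,350 = $403,050
Attorney fees: 20% of $403,050 = $80,610
Total before cap: $403,050 + $80,610 = $483,660
Cap at $727,800: $483,660 is within the cap, no reduction.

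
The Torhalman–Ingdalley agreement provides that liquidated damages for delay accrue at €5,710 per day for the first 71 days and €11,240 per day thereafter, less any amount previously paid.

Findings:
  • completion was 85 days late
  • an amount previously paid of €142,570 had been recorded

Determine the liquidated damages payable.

€420,200

First 71 days: 71 × €5,710 = €405,410
Remaining days: (85 − 71) × €11,240 = €157,360
Accrued per-day damages: €405,410 + €157,360 = €562,770
Less amount previously paid: €562,770 − €142,570 = €420,200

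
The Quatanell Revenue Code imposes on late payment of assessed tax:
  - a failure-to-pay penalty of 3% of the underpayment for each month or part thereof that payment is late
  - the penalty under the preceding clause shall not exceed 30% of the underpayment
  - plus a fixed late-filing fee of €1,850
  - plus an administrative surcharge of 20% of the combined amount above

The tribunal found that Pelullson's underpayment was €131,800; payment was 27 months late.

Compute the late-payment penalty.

Accrued rate: 3% × 27 = 81%, capped at 30% → 30%
Failure-to-pay penalty: 30% of €131,800 = €39,540
Penalty before surcharge: €39,540 + €1,850 = €41,390
Administrative surcharge: 20% of €41,390 = €8,278
Total penalty: €41,390 + €8,278 = €49,668

€49,668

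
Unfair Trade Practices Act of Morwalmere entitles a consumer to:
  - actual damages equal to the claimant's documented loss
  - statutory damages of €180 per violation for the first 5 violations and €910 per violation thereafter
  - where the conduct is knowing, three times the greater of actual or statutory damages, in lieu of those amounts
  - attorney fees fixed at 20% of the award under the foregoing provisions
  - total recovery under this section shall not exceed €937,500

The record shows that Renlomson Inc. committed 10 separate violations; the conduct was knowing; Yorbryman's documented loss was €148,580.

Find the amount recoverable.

€534,888

First 5 violations: 5 × €180 = €900
Remaining violations: (10 − 5) × €910 = €4,550
Statutory damages: €900 + €4,550 = €5,450
Greater of actual damages (€148,580) or statutory damages (€5,450): €148,580
Trebled: 3 × €148,580 = €445,740
Attorney fees: 20% of €445,740 = €89,148
Total before cap: €445,740 + €89,148 = €534,888
Cap at €937,500: €534,888 is within the cap, no reduction.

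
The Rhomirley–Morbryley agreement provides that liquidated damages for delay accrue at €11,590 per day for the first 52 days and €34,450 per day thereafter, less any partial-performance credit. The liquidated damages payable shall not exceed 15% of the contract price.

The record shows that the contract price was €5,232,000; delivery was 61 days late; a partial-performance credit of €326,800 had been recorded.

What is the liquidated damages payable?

€585,930

First 52 days: 52 × €11,590 = €602,680
Remaining days: (61 − 52) × €34,450 = €310,050
Accrued per-day damages: €602,680 + €310,050 = €912,730
Less partial-performance credit: €912,730 − €326,800 = €585,930
Cap: 15% of €5,232,000 = €784,800
Cap at €784,800: €585,930 is within the cap, no reduction.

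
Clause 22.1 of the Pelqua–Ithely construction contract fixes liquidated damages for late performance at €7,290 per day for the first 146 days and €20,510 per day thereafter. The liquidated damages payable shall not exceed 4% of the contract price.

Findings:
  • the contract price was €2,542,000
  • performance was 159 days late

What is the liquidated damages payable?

Liquidated damages: €101,680

First 146 days: 146 × €7,290 = €1,064,340
Remaining days: (159 − 146) × €20,510 = €266,630
Accrued per-day damages: €1,064,340 + €266,630 = €1,330,970
Cap: 4% of €2,542,000 = €101,680
Cap at €101,680: €1,330,970 exceeds the cap → €101,680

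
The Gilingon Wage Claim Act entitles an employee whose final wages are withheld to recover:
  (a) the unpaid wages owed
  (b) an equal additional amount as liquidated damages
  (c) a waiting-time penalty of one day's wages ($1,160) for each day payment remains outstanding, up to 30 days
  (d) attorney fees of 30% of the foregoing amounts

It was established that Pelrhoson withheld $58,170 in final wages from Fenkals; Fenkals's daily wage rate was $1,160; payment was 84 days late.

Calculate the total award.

Liquidated damages (equal amount): $58,170
Penalty days: min(84, 30) = 30
Waiting-time penalty: 30 × $1,160 = $34,800
Subtotal: $58,170 + $58,170 + $34,800 = $151,140
Attorney fees: 30% of $151,140 = $45,342
Total award: $151,140 + $45,342 = $196,482

$196,482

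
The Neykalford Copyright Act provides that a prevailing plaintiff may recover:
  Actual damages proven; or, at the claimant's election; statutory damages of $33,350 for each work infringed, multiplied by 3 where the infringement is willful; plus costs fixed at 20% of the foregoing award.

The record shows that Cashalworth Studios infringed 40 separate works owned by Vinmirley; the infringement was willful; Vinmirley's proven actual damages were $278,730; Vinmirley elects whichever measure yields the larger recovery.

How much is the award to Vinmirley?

$4,802,400

Statutory damages: 40 × $33,350 = $1,334,000
Trebled: 3 × $1,334,000 = $4,002,000
Greater of actual damages ($278,730) or enhanced statutory damages ($4,002,000): $4,002,000
Costs: 20% of $4,002,000 = $800,400
Award plus costs: $4,002,000 + $800,400 = $4,802,400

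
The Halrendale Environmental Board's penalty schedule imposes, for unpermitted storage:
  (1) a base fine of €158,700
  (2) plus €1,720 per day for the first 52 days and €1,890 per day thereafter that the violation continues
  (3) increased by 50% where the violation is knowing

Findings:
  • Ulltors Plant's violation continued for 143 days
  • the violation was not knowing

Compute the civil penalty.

€420,130

First 52 days: 52 × €1,720 = €89,440
Remaining days: (143 − 52) × €1,890 = €171,990
Per-day component: €89,440 + €171,990 = €261,430
Base plus per-day: €158,700 + €261,430 = €420,130
The violation was not knowing: no 50% increase.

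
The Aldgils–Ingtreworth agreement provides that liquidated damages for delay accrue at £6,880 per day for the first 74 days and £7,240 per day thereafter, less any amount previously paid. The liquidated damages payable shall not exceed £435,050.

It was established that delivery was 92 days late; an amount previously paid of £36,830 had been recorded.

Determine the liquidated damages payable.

£435,050

First 74 days: 74 × £6,880 = £509,120
Remaining days: (92 − 74) × £7,240 = £130,320
Accrued per-day damages: £509,120 + £130,320 = £639,440
Less amount previously paid: £639,440 − £36,830 = £602,610
Cap at £435,050: £602,610 exceeds the cap → £435,050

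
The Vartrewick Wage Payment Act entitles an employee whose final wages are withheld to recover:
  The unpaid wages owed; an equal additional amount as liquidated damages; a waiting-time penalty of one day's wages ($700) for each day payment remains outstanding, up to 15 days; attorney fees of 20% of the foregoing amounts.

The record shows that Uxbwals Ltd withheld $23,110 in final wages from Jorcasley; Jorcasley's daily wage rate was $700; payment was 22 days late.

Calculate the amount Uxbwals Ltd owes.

$68,064

Liquidated damages (equal amount): $23,110
Penalty days: min(22, 15) = 15
Waiting-time penalty: 15 × $700 = $10,500
Subtotal: $23,110 + $23,110 + $10,500 = $56,720
Attorney fees: 20% of $56,720 = $11,344
Total award: $56,720 + $11,344 = $68,064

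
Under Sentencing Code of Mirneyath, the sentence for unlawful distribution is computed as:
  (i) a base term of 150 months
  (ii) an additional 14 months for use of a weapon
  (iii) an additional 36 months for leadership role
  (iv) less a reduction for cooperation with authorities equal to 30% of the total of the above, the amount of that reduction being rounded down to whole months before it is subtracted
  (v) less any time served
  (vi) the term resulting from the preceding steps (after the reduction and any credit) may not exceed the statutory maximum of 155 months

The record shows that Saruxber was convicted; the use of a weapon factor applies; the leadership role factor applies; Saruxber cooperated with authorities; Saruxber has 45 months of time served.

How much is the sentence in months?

Sentence: 95 months

Use of a weapon enhancement: +14 months
Leadership role enhancement: +36 months
Adjusted term: 150 months + 14 months + 36 months = 200 months
Cooperation with authorities reduction: 30% of 200 months = 60 months (rounded down)
After reduction: 200 − 60 = 140 months
Less time served: 140 months − 45 months = 95 months
Cap at 155 months: 95 months is within the cap, no reduction.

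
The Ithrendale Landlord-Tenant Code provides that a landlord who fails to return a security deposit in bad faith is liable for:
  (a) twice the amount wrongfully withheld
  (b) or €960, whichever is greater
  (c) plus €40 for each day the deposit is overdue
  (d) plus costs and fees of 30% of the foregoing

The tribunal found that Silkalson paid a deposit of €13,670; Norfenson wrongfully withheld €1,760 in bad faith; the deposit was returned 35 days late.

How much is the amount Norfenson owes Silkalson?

Doubled: 2 × €1,760 = €3,520
Minimum €960: €3,520 meets the minimum, no increase.
Late-return penalty: 35 × €40 = €1,400
Damages plus late penalty: €3,520 + €1,400 = €4,920
Costs and fees: 30% of €4,920 = €1,476
Total recovery: €4,920 + €1,476 = €6,396

€6,396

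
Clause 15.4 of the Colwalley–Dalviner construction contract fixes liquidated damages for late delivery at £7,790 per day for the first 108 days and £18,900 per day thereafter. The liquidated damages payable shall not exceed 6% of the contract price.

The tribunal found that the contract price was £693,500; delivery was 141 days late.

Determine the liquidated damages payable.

First 108 days: 108 × £7,790 = £841,320
Remaining days: (141 − 108) × £18,900 = £623,700
Accrued per-day damages: £841,320 + £623,700 = £1,465,020
Cap: 6% of £693,500 = £41,610
Cap at £41,610: £1,465,020 exceeds the cap → £41,610

£41,610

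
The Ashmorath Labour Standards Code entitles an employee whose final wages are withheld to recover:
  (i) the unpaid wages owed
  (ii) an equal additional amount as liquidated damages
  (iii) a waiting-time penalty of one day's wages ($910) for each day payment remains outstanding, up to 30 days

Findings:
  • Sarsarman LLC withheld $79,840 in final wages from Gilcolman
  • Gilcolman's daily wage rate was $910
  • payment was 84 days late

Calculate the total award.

Liquidated damages (equal amount): $79,840
Penalty days: min(84, 30) = 30
Waiting-time penalty: 30 × $910 = $27,300
Total award: $79,840 + $79,840 + $27,300 = $186,980

$186,980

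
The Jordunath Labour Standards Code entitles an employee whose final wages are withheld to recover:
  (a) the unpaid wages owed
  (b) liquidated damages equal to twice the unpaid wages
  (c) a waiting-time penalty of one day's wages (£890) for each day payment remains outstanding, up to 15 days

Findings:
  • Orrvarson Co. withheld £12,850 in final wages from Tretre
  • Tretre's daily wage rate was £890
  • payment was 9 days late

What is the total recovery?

Doubled: 2 × £12,850 = £25,700
Penalty days: min(9, 15) = 9
Waiting-time penalty: 9 × £890 = £8,010
Total award: £12,850 + £25,700 + £8,010 = £46,560

£46,560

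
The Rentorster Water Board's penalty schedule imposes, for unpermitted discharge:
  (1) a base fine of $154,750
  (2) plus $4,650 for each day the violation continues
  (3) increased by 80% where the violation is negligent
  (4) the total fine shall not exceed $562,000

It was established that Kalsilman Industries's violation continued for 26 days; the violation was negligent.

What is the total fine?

$496,170

Per-day component: 26 × $4,650 = $120,900
Base plus per-day: $154,750 + $120,900 = $275,650
Enhancement: 80% of $275,650 = $220,520
Enhanced fine: $275,650 + $220,520 = $496,170
Cap at $562,000: $496,170 is within the cap, no reduction.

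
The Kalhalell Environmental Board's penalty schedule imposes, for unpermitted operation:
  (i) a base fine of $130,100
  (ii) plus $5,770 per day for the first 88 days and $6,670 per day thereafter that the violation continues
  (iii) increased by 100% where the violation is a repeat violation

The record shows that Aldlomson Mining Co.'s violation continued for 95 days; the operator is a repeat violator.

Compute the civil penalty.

$1,369,100

First 88 days: 88 × $5,770 = $507,760
Remaining days: (95 − 88) × $6,670 = $46,690
Per-day component: $507,760 + $46,690 = $554,450
Base plus per-day: $130,100 + $554,450 = $684,550
Enhancement: 100% of $684,550 = $684,550
Enhanced fine: $684,550 + $684,550 = $1,369,100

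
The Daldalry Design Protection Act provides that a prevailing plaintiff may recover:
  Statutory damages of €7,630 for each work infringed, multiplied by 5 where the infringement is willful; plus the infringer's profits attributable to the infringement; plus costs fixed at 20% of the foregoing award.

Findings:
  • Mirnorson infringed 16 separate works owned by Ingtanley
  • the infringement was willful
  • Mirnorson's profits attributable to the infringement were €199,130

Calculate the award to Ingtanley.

Award: €971,436

Statutory damages: 16 × €7,630 = €122,080
Multiplied by 5: 5 × €122,080 = €610,400
Combined award: €610,400 + €199,130 = €809,530
Costs: 20% of €809,530 = €161,906
Award plus costs: €809,530 + €161,906 = €971,436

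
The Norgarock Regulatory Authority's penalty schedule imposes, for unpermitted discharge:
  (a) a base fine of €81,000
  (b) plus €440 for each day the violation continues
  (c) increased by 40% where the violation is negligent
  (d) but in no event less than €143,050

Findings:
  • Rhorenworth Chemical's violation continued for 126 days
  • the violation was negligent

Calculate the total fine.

Per-day component: 126 × €440 = €55,440
Base plus per-day: €81,000 + €55,440 = €136,440
Enhancement: 40% of €136,440 = €54,576
Enhanced fine: €136,440 + €54,576 = €191,016
Minimum €143,050: €191,016 meets the minimum, no increase.

€191,016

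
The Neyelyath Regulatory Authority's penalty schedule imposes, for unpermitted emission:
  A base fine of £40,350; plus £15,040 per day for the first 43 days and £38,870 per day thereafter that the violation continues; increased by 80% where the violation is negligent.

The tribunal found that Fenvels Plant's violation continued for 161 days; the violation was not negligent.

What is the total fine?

£5,273,730

First 43 days: 43 × £15,040 = £646,720
Remaining days: (161 − 43) × £38,870 = £4,586,660
Per-day component: £646,720 + £4,586,660 = £5,233,380
Base plus per-day: £40,350 + £5,233,380 = £5,273,730
The violation was not negligent: no 80% increase.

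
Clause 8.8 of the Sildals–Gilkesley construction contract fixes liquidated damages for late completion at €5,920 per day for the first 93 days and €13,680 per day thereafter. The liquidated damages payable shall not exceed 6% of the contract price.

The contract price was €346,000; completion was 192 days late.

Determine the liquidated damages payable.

€20,760

First 93 days: 93 × €5,920 = €550,560
Remaining days: (192 − 93) × €13,680 = €1,354,320
Accrued per-day damages: €550,560 + €1,354,320 = €1,904,880
Cap: 6% of €346,000 = €20,760
Cap at €20,760: €1,904,880 exceeds the cap → €20,760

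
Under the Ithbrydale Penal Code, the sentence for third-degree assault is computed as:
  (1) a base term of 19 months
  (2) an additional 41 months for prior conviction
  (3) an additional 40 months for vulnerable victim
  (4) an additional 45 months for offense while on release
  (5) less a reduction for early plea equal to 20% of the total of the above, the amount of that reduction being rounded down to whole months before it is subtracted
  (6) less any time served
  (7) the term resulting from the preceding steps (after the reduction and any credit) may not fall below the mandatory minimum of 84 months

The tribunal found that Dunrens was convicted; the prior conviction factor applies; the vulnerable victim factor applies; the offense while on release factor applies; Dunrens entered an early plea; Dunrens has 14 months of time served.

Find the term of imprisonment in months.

Prior conviction enhancement: +41 months
Vulnerable victim enhancement: +40 months
Offense while on release enhancement: +45 months
Adjusted term: 19 months + 41 months + 40 months + 45 months = 145 months
Early plea reduction: 20% of 145 months = 29 months (rounded down)
After reduction: 145 − 29 = 116 months
Less time served: 116 months − 14 months = 102 months
Minimum 84 months: 102 months meets the minimum, no increase.

102 months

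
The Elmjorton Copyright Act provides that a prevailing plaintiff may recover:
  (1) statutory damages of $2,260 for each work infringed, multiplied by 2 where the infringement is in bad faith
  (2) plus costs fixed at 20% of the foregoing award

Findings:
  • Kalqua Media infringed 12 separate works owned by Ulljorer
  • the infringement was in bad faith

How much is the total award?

$65,088

Statutory damages: 12 × $2,260 = $27,120
Doubled: 2 × $27,120 = $54,240
Costs: 20% of $54,240 = $10,848
Award plus costs: $54,240 + $10,848 = $65,088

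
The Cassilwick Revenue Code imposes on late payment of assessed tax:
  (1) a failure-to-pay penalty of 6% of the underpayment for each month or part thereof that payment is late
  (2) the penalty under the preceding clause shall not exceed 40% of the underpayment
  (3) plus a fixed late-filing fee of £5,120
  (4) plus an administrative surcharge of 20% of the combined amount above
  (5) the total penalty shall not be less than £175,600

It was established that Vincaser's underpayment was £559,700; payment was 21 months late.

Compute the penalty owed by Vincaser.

Accrued rate: 6% × 21 = 126%, capped at 40% → 40%
Failure-to-pay penalty: 40% of £559,700 = £223,880
Penalty before surcharge: £223,880 + £5,120 = £229,000
Administrative surcharge: 20% of £229,000 = £45,800
Total penalty: £229,000 + £45,800 = £274,800
Minimum £175,600: £274,800 meets the minimum, no increase.

£274,800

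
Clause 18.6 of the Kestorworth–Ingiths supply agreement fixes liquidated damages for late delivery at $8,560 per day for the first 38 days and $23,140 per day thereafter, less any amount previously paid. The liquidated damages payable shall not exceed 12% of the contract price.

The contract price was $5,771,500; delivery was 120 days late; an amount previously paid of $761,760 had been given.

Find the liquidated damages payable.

First 38 days: 38 × $8,560 = $325,280
Remaining days: (120 − 38) × $23,140 = $1,897,480
Accrued per-day damages: $325,280 + $1,897,480 = $2,222,760
Less amount previously paid: $2,222,760 − $761,760 = $1,461,000
Cap: 12% of $5,771,500 = $692,580
Cap at $692,580: $1,461,000 exceeds the cap → $692,580

$692,580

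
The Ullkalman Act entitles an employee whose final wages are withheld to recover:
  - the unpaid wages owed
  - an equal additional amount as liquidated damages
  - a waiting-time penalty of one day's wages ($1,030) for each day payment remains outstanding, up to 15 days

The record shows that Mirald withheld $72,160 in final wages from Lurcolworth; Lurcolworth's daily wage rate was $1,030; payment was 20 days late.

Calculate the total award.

$159,770

Liquidated damages (equal amount): $72,160
Penalty days: min(20, 15) = 15
Waiting-time penalty: 15 × $1,030 = $15,450
Total award: $72,160 + $72,160 + $15,450 = $159,770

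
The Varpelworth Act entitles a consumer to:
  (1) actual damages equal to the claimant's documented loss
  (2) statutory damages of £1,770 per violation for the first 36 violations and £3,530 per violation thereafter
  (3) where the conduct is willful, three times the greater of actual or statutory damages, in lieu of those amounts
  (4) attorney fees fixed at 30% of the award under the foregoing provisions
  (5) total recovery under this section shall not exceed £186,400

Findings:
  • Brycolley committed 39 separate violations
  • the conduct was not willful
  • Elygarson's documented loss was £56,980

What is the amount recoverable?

£170,677

First 36 violations: 36 × £1,770 = £63,720
Remaining violations: (39 − 36) × £3,530 = £10,590
Statutory damages: £63,720 + £10,590 = £74,310
Conduct not willful: the in-lieu enhancement does not apply.
Actual plus statutory damages: £56,980 + £74,310 = £131,290
Attorney fees: 30% of £131,290 = £39,387
Total before cap: £131,290 + £39,387 = £170,677
Cap at £186,400: £170,677 is within the cap, no reduction.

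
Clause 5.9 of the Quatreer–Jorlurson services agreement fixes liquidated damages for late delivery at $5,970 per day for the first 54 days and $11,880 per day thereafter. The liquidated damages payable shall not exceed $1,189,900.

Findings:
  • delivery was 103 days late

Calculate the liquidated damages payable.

First 54 days: 54 × $5,970 = $322,380
Remaining days: (103 − 54) × $11,880 = $582,120
Accrued per-day damages: $322,380 + $582,120 = $904,500
Cap at $1,189,900: $904,500 is within the cap, no reduction.

$904,500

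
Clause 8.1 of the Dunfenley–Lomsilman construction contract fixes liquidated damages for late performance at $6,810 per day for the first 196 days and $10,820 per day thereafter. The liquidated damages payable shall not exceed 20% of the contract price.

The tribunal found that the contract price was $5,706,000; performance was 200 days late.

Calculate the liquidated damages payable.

First 196 days: 196 × $6,810 = $1,334,760
Remaining days: (200 − 196) × $10,820 = $43,280
Accrued per-day damages: $1,334,760 + $43,280 = $1,378,040
Cap: 20% of $5,706,000 = $1,141,200
Cap at $1,141,200: $1,378,040 exceeds the cap → $1,141,200

$1,141,200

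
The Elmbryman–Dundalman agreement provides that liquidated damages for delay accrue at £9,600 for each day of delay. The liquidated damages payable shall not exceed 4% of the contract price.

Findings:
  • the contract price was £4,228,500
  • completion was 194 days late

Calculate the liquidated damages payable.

Liquidated damages: £169,140

Per-day damages: 194 × £9,600 = £1,862,400
Cap: 4% of £4,228,500 = £169,140
Cap at £169,140: £1,862,400 exceeds the cap → £169,140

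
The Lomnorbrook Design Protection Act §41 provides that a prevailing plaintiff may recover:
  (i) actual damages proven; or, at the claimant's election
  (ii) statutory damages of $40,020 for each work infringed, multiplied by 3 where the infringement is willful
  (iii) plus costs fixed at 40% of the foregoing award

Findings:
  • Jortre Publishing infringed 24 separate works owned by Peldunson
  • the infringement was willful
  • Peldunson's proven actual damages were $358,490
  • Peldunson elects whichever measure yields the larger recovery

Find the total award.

Statutory damages: 24 × $40,020 = $960,480
Trebled: 3 × $960,480 = $2,881,440
Greater of actual damages ($358,490) or enhanced statutory damages ($2,881,440): $2,881,440
Costs: 40% of $2,881,440 = $1,152,576
Award plus costs: $2,881,440 + $1,152,576 = $4,034,016

$4,034,016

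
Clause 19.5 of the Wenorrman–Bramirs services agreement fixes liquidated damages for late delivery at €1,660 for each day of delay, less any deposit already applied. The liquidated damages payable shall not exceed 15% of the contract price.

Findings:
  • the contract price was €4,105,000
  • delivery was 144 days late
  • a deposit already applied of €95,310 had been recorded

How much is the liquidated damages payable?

€143,730

Per-day damages: 144 × €1,660 = €239,040
Less deposit already applied: €239,040 − €95,310 = €143,730
Cap: 15% of €4,105,000 = €615,750
Cap at €615,750: €143,730 is within the cap, no reduction.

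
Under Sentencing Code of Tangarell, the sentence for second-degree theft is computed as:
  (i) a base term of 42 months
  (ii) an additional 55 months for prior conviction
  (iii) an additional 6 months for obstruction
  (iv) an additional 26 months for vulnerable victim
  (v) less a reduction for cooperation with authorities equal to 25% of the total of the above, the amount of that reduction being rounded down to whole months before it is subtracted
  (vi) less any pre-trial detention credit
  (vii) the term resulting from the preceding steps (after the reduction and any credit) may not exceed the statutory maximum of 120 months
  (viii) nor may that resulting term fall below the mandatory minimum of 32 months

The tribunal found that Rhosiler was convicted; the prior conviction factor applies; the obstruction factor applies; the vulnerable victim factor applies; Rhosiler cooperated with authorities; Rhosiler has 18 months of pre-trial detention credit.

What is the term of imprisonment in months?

79 months

Prior conviction enhancement: +55 months
Obstruction enhancement: +6 months
Vulnerable victim enhancement: +26 months
Adjusted term: 42 months + 55 months + 6 months + 26 months = 129 months
Cooperation with authorities reduction: 25% of 129 months = 32 months (rounded down)
After reduction: 129 − 32 = 97 months
Less pre-trial detention credit: 97 months − 18 months = 79 months
Cap at 120 months: 79 months is within the cap, no reduction.
Minimum 32 months: 79 months meets the minimum, no increase.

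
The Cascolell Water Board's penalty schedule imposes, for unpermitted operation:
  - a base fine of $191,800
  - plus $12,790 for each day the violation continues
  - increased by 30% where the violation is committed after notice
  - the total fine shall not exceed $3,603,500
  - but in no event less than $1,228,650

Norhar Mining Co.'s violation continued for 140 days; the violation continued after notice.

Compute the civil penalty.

$2,577,120

Per-day component: 140 × $12,790 = $1,790,600
Base plus per-day: $191,800 + $1,790,600 = $1,982,400
Enhancement: 30% of $1,982,400 = $594,720
Enhanced fine: $1,982,400 + $594,720 = $2,577,120
Cap at $3,603,500: $2,577,120 is within the cap, no reduction.
Minimum $1,228,650: $2,577,120 meets the minimum, no increase.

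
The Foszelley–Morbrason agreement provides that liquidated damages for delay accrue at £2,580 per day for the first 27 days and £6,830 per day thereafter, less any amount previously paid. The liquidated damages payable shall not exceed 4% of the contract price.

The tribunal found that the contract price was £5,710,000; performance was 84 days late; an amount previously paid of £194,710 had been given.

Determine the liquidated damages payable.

£228,400

First 27 days: 27 × £2,580 = £69,660
Remaining days: (84 − 27) × £6,830 = £389,310
Accrued per-day damages: £69,660 + £389,310 = £458,970
Less amount previously paid: £458,970 − £194,710 = £264,260
Cap: 4% of £5,710,000 = £228,400
Cap at £228,400: £264,260 exceeds the cap → £228,400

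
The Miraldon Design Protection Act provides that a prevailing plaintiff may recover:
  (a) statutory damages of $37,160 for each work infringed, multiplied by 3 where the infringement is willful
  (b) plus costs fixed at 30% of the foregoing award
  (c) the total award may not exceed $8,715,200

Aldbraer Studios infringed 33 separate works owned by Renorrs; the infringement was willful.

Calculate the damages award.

Statutory damages: 33 × $37,160 = $1,226,280
Trebled: 3 × $1,226,280 = $3,678,840
Costs: 30% of $3,678,840 = $1,103,652
Award plus costs: $3,678,840 + $1,103,652 = $4,782,492
Cap at $8,715,200: $4,782,492 is within the cap, no reduction.

$4,782,492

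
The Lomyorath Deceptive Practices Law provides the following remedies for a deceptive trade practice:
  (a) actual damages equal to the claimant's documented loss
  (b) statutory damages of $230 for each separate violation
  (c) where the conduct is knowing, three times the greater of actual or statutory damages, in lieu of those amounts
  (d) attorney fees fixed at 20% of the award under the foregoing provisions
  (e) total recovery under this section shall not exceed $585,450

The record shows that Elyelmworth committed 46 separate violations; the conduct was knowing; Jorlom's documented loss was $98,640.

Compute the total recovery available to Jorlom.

Statutory damages: 46 × $230 = $10,580
Greater of actual damages ($98,640) or statutory damages ($10,580): $98,640
Trebled: 3 × $98,640 = $295,920
Attorney fees: 20% of $295,920 = $59,184
Total before cap: $295,920 + $59,184 = $355,104
Cap at $585,450: $355,104 is within the cap, no reduction.

$355,104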